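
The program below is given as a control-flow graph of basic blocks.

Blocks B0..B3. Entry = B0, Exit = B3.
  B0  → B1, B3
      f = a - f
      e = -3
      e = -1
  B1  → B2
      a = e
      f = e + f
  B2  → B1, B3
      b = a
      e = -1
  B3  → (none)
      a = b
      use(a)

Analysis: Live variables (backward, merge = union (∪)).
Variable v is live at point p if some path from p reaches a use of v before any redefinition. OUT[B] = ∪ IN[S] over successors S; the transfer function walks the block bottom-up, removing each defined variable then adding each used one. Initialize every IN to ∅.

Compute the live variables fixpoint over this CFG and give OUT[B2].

Answer: {b, e, f}

Working:
Converged values:
  B0:  IN={a, b, f}  OUT={b, e, f}
  B1:  IN={e, f}  OUT={a, f}
  B2:  IN={a, f}  OUT={b, e, f}
  B3:  IN={b}  OUT={}

Merge at B2: OUT[B2] = IN[B1] ⊔ IN[B3] = {b, e, f}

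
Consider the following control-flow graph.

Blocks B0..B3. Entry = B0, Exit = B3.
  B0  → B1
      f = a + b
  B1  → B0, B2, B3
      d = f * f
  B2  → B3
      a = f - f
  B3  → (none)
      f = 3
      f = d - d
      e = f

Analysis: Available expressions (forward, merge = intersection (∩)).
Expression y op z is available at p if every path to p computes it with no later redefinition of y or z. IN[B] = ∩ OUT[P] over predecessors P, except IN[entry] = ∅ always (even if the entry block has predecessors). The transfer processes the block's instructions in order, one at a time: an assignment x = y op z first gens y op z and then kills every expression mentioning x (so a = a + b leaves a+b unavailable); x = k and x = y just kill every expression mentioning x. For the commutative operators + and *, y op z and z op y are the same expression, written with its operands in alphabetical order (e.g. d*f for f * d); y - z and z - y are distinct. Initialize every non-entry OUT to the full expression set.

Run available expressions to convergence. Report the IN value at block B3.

Fixpoint table:
  B0: | IN={} | OUT={a+b}
  B1: | IN={a+b} | OUT={a+b, f*f}
  B2: | IN={a+b, f*f} | OUT={f*f, f-f}
  B3: | IN={f*f} | OUT={d-d}

Merge at B3: IN[B3] = OUT[B1] ∩ OUT[B2] = {f*f}

Answer: {f*f}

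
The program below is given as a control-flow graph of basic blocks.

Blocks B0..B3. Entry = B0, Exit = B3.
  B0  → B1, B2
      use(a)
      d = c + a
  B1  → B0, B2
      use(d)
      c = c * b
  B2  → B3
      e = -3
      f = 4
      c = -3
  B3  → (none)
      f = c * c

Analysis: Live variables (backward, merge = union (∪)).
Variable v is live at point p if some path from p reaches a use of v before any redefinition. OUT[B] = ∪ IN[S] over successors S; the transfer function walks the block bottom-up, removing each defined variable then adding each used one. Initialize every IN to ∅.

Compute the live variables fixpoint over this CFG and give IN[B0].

Answer: {a, b, c}

Trace:
Fixpoint table:
  B0:  IN={a, b, c}  OUT={a, b, c, d}
  B1:  IN={a, b, c, d}  OUT={a, b, c}
  B2:  IN={}  OUT={c}
  B3:  IN={c}  OUT={}

Merge at B0: OUT[B0] = IN[B1] ⊔ IN[B2] = {a, b, c, d}
Applying B0's transfer function to that OUT value gives IN[B0] (row B0 above).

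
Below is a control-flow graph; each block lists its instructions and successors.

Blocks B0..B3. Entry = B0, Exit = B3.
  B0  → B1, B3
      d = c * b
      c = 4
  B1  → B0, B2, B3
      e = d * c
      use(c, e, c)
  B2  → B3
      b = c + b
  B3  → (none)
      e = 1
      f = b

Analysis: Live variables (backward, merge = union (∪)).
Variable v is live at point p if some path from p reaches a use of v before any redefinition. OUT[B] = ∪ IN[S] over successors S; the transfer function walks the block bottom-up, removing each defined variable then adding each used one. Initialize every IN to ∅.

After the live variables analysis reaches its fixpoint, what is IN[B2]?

Answer: {b, c}

Working:
Converged values:
  B0:   IN={b, c}   OUT={b, c, d}
  B1:   IN={b, c, d}   OUT={b, c}
  B2:   IN={b, c}   OUT={b}
  B3:   IN={b}   OUT={}

Merge at B2: OUT[B2] = IN[B3] = {b}
Applying B2's transfer function to that OUT value gives IN[B2] (row B2 above).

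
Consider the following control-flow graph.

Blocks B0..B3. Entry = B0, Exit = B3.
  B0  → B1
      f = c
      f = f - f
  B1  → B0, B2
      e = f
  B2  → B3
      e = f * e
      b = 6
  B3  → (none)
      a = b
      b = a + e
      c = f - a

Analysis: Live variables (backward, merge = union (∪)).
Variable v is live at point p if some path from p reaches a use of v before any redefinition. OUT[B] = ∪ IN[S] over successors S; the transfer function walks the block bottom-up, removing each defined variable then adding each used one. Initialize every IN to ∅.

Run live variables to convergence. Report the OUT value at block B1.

Fixpoint table:
  B0:   IN={c}   OUT={c, f}
  B1:   IN={c, f}   OUT={c, e, f}
  B2:   IN={e, f}   OUT={b, e, f}
  B3:   IN={b, e, f}   OUT={}

Merge at B1: OUT[B1] = IN[B0] ⊔ IN[B2] = {c, e, f}

Answer: {c, e, f}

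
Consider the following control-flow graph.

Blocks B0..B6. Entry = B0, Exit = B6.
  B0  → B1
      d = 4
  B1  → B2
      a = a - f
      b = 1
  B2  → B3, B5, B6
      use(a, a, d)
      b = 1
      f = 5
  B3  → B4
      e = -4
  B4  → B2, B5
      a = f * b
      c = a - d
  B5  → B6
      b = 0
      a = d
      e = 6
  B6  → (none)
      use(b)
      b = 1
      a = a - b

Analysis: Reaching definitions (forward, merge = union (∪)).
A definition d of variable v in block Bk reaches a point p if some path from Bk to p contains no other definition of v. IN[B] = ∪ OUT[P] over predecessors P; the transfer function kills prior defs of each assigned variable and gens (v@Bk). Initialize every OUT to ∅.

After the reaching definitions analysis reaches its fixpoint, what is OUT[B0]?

Answer: {d@B0}

Derivation:
Per-block solution:
  B0: | IN={} | OUT={d@B0}
  B1: | IN={d@B0} | OUT={a@B1, b@B1, d@B0}
  B2: | IN={a@B1, a@B4, b@B1, b@B2, c@B4, d@B0, e@B3, f@B2} | OUT={a@B1, a@B4, b@B2, c@B4, d@B0, e@B3, f@B2}
  B3: | IN={a@B1, a@B4, b@B2, c@B4, d@B0, e@B3, f@B2} | OUT={a@B1, a@B4, b@B2, c@B4, d@B0, e@B3, f@B2}
  B4: | IN={a@B1, a@B4, b@B2, c@B4, d@B0, e@B3, f@B2} | OUT={a@B4, b@B2, c@B4, d@B0, e@B3, f@B2}
  B5: | IN={a@B1, a@B4, b@B2, c@B4, d@B0, e@B3, f@B2} | OUT={a@B5, b@B5, c@B4, d@B0, e@B5, f@B2}
  B6: | IN={a@B1, a@B4, a@B5, b@B2, b@B5, c@B4, d@B0, e@B3, e@B5, f@B2} | OUT={a@B6, b@B6, c@B4, d@B0, e@B3, e@B5, f@B2}

B0 is the boundary node: IN[B0] = {}
Applying B0's transfer function to that IN value gives OUT[B0] (row B0 above).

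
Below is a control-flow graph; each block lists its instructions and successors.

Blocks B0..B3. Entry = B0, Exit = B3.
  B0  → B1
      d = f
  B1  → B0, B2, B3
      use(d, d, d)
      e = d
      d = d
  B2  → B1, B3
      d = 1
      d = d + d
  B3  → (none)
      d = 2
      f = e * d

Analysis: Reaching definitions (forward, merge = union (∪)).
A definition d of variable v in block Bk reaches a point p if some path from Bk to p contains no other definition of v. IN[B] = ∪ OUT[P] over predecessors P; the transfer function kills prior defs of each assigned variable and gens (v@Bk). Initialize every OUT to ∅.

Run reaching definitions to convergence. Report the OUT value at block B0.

Answer: {d@B0, e@B1}

Derivation:
Fixpoint table:
  B0:  IN={d@B1, e@B1}  OUT={d@B0, e@B1}
  B1:  IN={d@B0, d@B2, e@B1}  OUT={d@B1, e@B1}
  B2:  IN={d@B1, e@B1}  OUT={d@B2, e@B1}
  B3:  IN={d@B1, d@B2, e@B1}  OUT={d@B3, e@B1, f@B3}

Merge at B0 (entry node, so the boundary value {} is joined with the incoming edge(s)): IN[B0] = {} ⊔ OUT[B1] = {d@B1, e@B1}
Applying B0's transfer function to that IN value gives OUT[B0] (row B0 above).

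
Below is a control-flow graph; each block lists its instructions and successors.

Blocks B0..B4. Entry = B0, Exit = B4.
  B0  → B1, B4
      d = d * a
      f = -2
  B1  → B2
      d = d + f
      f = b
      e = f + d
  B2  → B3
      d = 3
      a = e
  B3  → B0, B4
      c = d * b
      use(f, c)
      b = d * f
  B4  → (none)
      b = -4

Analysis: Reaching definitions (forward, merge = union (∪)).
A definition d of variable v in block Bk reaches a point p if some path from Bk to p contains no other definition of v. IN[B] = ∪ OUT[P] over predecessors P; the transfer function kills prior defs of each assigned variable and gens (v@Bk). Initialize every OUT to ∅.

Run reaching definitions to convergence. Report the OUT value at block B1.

Answer: {a@B2, b@B3, c@B3, d@B1, e@B1, f@B1}

Working:
Fixpoint table:
  B0: | IN={a@B2, b@B3, c@B3, d@B2, e@B1, f@B1} | OUT={a@B2, b@B3, c@B3, d@B0, e@B1, f@B0}
  B1: | IN={a@B2, b@B3, c@B3, d@B0, e@B1, f@B0} | OUT={a@B2, b@B3, c@B3, d@B1, e@B1, f@B1}
  B2: | IN={a@B2, b@B3, c@B3, d@B1, e@B1, f@B1} | OUT={a@B2, b@B3, c@B3, d@B2, e@B1, f@B1}
  B3: | IN={a@B2, b@B3, c@B3, d@B2, e@B1, f@B1} | OUT={a@B2, b@B3, c@B3, d@B2, e@B1, f@B1}
  B4: | IN={a@B2, b@B3, c@B3, d@B0, d@B2, e@B1, f@B0, f@B1} | OUT={a@B2, b@B4, c@B3, d@B0, d@B2, e@B1, f@B0, f@B1}

Merge at B1: IN[B1] = OUT[B0] = {a@B2, b@B3, c@B3, d@B0, e@B1, f@B0}
Applying B1's transfer function to that IN value gives OUT[B1] (row B1 above).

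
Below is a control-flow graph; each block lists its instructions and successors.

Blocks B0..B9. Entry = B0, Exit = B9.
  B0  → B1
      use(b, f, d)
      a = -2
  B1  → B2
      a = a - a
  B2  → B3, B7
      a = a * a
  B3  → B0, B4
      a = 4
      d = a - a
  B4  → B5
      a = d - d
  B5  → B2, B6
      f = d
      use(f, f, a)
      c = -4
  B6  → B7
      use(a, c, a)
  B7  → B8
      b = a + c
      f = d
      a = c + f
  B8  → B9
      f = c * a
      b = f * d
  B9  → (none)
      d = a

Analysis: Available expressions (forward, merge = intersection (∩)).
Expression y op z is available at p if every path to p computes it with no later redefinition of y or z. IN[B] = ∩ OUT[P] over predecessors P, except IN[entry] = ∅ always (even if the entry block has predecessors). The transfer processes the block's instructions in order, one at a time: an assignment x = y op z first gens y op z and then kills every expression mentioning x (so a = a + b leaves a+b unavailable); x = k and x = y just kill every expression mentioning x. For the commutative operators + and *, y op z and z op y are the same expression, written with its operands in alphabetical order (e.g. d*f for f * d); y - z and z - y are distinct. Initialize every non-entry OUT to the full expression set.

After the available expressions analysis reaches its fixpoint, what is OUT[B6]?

Converged values:
  B0:  IN={}  OUT={}
  B1:  IN={}  OUT={}
  B2:  IN={}  OUT={}
  B3:  IN={}  OUT={a-a}
  B4:  IN={a-a}  OUT={d-d}
  B5:  IN={d-d}  OUT={d-d}
  B6:  IN={d-d}  OUT={d-d}
  B7:  IN={}  OUT={c+f}
  B8:  IN={c+f}  OUT={a*c, d*f}
  B9:  IN={a*c, d*f}  OUT={a*c}

Merge at B6: IN[B6] = OUT[B5] = {d-d}
Applying B6's transfer function to that IN value gives OUT[B6] (row B6 above).

Answer: {d-d}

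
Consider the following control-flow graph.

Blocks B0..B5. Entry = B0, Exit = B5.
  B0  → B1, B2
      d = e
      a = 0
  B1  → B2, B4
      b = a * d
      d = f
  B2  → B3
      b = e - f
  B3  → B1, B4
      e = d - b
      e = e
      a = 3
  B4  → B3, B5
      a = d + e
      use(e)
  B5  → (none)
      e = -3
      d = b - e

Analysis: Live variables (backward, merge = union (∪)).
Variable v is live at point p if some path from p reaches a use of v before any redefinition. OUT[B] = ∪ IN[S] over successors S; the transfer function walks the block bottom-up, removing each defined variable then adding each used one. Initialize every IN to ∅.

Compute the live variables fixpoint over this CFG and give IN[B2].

Answer: {d, e, f}

Working:
Converged values:
  B0: | IN={e, f} | OUT={a, d, e, f}
  B1: | IN={a, d, e, f} | OUT={b, d, e, f}
  B2: | IN={d, e, f} | OUT={b, d, f}
  B3: | IN={b, d, f} | OUT={a, b, d, e, f}
  B4: | IN={b, d, e, f} | OUT={b, d, f}
  B5: | IN={b} | OUT={}

Merge at B2: OUT[B2] = IN[B3] = {b, d, f}
Applying B2's transfer function to that OUT value gives IN[B2] (row B2 above).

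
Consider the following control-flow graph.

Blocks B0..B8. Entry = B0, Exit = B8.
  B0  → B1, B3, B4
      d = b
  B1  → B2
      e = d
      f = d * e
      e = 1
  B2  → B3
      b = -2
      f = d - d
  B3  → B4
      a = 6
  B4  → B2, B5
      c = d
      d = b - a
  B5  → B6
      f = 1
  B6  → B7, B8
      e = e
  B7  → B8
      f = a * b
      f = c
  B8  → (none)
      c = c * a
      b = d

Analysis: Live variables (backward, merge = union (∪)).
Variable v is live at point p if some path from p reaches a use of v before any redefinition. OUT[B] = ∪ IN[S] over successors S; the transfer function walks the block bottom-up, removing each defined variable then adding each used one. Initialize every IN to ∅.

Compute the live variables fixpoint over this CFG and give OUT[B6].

Answer: {a, b, c, d}

Working:
Fixpoint table:
  B0:  IN={a, b, e}  OUT={a, b, d, e}
  B1:  IN={d}  OUT={d, e}
  B2:  IN={d, e}  OUT={b, d, e}
  B3:  IN={b, d, e}  OUT={a, b, d, e}
  B4:  IN={a, b, d, e}  OUT={a, b, c, d, e}
  B5:  IN={a, b, c, d, e}  OUT={a, b, c, d, e}
  B6:  IN={a, b, c, d, e}  OUT={a, b, c, d}
  B7:  IN={a, b, c, d}  OUT={a, c, d}
  B8:  IN={a, c, d}  OUT={}

Merge at B6: OUT[B6] = IN[B7] ⊔ IN[B8] = {a, b, c, d}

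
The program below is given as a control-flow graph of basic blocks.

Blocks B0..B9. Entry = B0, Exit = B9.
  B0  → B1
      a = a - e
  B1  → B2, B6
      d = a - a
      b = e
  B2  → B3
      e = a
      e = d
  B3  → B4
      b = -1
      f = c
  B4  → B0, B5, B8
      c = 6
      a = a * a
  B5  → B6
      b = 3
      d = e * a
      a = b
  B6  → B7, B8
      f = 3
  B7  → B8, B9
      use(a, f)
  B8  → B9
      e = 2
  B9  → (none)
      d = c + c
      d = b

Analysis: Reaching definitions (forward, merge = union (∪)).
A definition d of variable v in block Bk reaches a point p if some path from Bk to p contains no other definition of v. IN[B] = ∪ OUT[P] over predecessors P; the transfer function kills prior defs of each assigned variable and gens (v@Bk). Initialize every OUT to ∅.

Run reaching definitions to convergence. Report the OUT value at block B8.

Fixpoint table:
  B0:  IN={a@B4, b@B3, c@B4, d@B1, e@B2, f@B3}  OUT={a@B0, b@B3, c@B4, d@B1, e@B2, f@B3}
  B1:  IN={a@B0, b@B3, c@B4, d@B1, e@B2, f@B3}  OUT={a@B0, b@B1, c@B4, d@B1, e@B2, f@B3}
  B2:  IN={a@B0, b@B1, c@B4, d@B1, e@B2, f@B3}  OUT={a@B0, b@B1, c@B4, d@B1, e@B2, f@B3}
  B3:  IN={a@B0, b@B1, c@B4, d@B1, e@B2, f@B3}  OUT={a@B0, b@B3, c@B4, d@B1, e@B2, f@B3}
  B4:  IN={a@B0, b@B3, c@B4, d@B1, e@B2, f@B3}  OUT={a@B4, b@B3, c@B4, d@B1, e@B2, f@B3}
  B5:  IN={a@B4, b@B3, c@B4, d@B1, e@B2, f@B3}  OUT={a@B5, b@B5, c@B4, d@B5, e@B2, f@B3}
  B6:  IN={a@B0, a@B5, b@B1, b@B5, c@B4, d@B1, d@B5, e@B2, f@B3}  OUT={a@B0, a@B5, b@B1, b@B5, c@B4, d@B1, d@B5, e@B2, f@B6}
  B7:  IN={a@B0, a@B5, b@B1, b@B5, c@B4, d@B1, d@B5, e@B2, f@B6}  OUT={a@B0, a@B5, b@B1, b@B5, c@B4, d@B1, d@B5, e@B2, f@B6}
  B8:  IN={a@B0, a@B4, a@B5, b@B1, b@B3, b@B5, c@B4, d@B1, d@B5, e@B2, f@B3, f@B6}  OUT={a@B0, a@B4, a@B5, b@B1, b@B3, b@B5, c@B4, d@B1, d@B5, e@B8, f@B3, f@B6}
  B9:  IN={a@B0, a@B4, a@B5, b@B1, b@B3, b@B5, c@B4, d@B1, d@B5, e@B2, e@B8, f@B3, f@B6}  OUT={a@B0, a@B4, a@B5, b@B1, b@B3, b@B5, c@B4, d@B9, e@B2, e@B8, f@B3, f@B6}

Merge at B8: IN[B8] = OUT[B4] ⊔ OUT[B6] ⊔ OUT[B7] = {a@B0, a@B4, a@B5, b@B1, b@B3, b@B5, c@B4, d@B1, d@B5, e@B2, f@B3, f@B6}
Applying B8's transfer function to that IN value gives OUT[B8] (row B8 above).

Answer: {a@B0, a@B4, a@B5, b@B1, b@B3, b@B5, c@B4, d@B1, d@B5, e@B8, f@B3, f@B6}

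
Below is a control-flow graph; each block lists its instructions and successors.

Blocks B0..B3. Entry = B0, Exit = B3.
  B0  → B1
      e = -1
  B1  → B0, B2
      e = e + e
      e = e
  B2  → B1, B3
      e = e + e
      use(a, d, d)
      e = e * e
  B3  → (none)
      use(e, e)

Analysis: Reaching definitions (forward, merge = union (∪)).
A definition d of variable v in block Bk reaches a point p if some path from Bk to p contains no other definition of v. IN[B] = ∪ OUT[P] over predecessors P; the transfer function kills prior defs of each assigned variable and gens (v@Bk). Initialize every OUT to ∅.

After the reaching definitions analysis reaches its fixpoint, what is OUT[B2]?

Fixpoint table:
  B0: | IN={e@B1} | OUT={e@B0}
  B1: | IN={e@B0, e@B2} | OUT={e@B1}
  B2: | IN={e@B1} | OUT={e@B2}
  B3: | IN={e@B2} | OUT={e@B2}

Merge at B2: IN[B2] = OUT[B1] = {e@B1}
Applying B2's transfer function to that IN value gives OUT[B2] (row B2 above).

Answer: {e@B2}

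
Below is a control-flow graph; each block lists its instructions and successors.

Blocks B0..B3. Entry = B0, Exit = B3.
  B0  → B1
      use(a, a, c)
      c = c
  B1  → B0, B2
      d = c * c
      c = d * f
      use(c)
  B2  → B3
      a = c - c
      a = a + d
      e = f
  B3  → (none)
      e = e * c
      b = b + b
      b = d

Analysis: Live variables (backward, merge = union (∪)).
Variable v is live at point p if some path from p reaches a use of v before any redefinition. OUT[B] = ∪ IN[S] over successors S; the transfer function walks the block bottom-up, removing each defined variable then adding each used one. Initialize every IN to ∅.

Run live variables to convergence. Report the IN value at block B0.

Answer: {a, b, c, f}

Derivation:
Converged values:
  B0:  IN={a, b, c, f}  OUT={a, b, c, f}
  B1:  IN={a, b, c, f}  OUT={a, b, c, d, f}
  B2:  IN={b, c, d, f}  OUT={b, c, d, e}
  B3:  IN={b, c, d, e}  OUT={}

Merge at B0: OUT[B0] = IN[B1] = {a, b, c, f}
Applying B0's transfer function to that OUT value gives IN[B0] (row B0 above).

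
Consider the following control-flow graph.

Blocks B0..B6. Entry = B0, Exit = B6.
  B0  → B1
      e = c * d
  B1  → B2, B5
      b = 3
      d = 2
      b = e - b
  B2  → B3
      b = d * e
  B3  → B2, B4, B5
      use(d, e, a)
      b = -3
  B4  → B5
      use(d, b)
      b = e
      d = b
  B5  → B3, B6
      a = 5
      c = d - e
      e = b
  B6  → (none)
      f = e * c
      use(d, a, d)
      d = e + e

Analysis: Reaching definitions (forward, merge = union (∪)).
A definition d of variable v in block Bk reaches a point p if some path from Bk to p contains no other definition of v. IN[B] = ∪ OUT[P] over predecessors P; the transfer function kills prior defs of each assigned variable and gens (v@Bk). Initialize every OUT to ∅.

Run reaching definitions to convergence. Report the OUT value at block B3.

Answer: {a@B5, b@B3, c@B5, d@B1, d@B4, e@B0, e@B5}

Working:
Converged values:
  B0:  IN={}  OUT={e@B0}
  B1:  IN={e@B0}  OUT={b@B1, d@B1, e@B0}
  B2:  IN={a@B5, b@B1, b@B3, c@B5, d@B1, d@B4, e@B0, e@B5}  OUT={a@B5, b@B2, c@B5, d@B1, d@B4, e@B0, e@B5}
  B3:  IN={a@B5, b@B1, b@B2, b@B3, b@B4, c@B5, d@B1, d@B4, e@B0, e@B5}  OUT={a@B5, b@B3, c@B5, d@B1, d@B4, e@B0, e@B5}
  B4:  IN={a@B5, b@B3, c@B5, d@B1, d@B4, e@B0, e@B5}  OUT={a@B5, b@B4, c@B5, d@B4, e@B0, e@B5}
  B5:  IN={a@B5, b@B1, b@B3, b@B4, c@B5, d@B1, d@B4, e@B0, e@B5}  OUT={a@B5, b@B1, b@B3, b@B4, c@B5, d@B1, d@B4, e@B5}
  B6:  IN={a@B5, b@B1, b@B3, b@B4, c@B5, d@B1, d@B4, e@B5}  OUT={a@B5, b@B1, b@B3, b@B4, c@B5, d@B6, e@B5, f@B6}

Merge at B3: IN[B3] = OUT[B2] ⊔ OUT[B5] = {a@B5, b@B1, b@B2, b@B3, b@B4, c@B5, d@B1, d@B4, e@B0, e@B5}
Applying B3's transfer function to that IN value gives OUT[B3] (row B3 above).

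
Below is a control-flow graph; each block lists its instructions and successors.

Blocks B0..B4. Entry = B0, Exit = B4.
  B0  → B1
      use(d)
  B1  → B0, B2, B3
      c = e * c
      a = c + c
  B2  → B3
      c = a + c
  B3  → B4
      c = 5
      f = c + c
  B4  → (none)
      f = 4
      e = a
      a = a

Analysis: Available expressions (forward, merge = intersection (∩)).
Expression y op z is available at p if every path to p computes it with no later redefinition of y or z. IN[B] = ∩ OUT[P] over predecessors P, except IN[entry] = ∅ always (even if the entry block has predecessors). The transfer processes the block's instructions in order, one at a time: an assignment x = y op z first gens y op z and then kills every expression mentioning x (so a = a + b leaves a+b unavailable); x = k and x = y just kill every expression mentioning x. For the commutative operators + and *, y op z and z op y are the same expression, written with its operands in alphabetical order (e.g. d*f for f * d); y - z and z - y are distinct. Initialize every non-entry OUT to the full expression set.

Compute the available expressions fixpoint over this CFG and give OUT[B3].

Answer: {c+c}

Trace:
Converged values:
  B0: | IN={} | OUT={}
  B1: | IN={} | OUT={c+c}
  B2: | IN={c+c} | OUT={}
  B3: | IN={} | OUT={c+c}
  B4: | IN={c+c} | OUT={c+c}

Merge at B3: IN[B3] = OUT[B1] ∩ OUT[B2] = {}
Applying B3's transfer function to that IN value gives OUT[B3] (row B3 above).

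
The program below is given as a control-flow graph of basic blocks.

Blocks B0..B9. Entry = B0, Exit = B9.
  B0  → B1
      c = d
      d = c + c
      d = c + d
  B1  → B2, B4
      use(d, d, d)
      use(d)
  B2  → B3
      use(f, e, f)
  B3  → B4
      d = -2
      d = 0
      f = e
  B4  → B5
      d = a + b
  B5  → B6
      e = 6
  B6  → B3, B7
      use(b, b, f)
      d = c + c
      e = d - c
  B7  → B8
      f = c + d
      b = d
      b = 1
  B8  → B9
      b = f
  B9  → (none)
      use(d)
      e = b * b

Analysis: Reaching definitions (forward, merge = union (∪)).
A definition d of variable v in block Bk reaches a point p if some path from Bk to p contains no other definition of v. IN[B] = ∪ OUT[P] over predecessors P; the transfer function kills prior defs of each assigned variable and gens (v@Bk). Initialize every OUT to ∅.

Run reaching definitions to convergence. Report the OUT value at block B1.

Fixpoint table:
  B0:   IN={}   OUT={c@B0, d@B0}
  B1:   IN={c@B0, d@B0}   OUT={c@B0, d@B0}
  B2:   IN={c@B0, d@B0}   OUT={c@B0, d@B0}
  B3:   IN={c@B0, d@B0, d@B6, e@B6, f@B3}   OUT={c@B0, d@B3, e@B6, f@B3}
  B4:   IN={c@B0, d@B0, d@B3, e@B6, f@B3}   OUT={c@B0, d@B4, e@B6, f@B3}
  B5:   IN={c@B0, d@B4, e@B6, f@B3}   OUT={c@B0, d@B4, e@B5, f@B3}
  B6:   IN={c@B0, d@B4, e@B5, f@B3}   OUT={c@B0, d@B6, e@B6, f@B3}
  B7:   IN={c@B0, d@B6, e@B6, f@B3}   OUT={b@B7, c@B0, d@B6, e@B6, f@B7}
  B8:   IN={b@B7, c@B0, d@B6, e@B6, f@B7}   OUT={b@B8, c@B0, d@B6, e@B6, f@B7}
  B9:   IN={b@B8, c@B0, d@B6, e@B6, f@B7}   OUT={b@B8, c@B0, d@B6, e@B9, f@B7}

Merge at B1: IN[B1] = OUT[B0] = {c@B0, d@B0}
Applying B1's transfer function to that IN value gives OUT[B1] (row B1 above).

Answer: {c@B0, d@B0}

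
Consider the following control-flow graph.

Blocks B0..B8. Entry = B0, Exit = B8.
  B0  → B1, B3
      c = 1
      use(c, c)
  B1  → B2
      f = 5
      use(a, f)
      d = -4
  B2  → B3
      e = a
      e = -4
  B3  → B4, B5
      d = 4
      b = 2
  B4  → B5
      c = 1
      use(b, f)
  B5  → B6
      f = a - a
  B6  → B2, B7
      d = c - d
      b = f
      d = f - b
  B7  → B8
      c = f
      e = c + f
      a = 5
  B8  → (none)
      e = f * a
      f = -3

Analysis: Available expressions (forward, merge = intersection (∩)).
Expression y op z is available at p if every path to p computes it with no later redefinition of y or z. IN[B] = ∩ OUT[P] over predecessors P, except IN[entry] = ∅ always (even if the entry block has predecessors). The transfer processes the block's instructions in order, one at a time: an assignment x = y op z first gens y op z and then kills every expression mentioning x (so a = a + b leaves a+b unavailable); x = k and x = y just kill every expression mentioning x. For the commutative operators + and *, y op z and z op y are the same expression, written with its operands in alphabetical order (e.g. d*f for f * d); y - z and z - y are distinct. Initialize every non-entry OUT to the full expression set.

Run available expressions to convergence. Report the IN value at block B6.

Answer: {a-a}

Derivation:
Fixpoint table:
  B0: | IN={} | OUT={}
  B1: | IN={} | OUT={}
  B2: | IN={} | OUT={}
  B3: | IN={} | OUT={}
  B4: | IN={} | OUT={}
  B5: | IN={} | OUT={a-a}
  B6: | IN={a-a} | OUT={a-a, f-b}
  B7: | IN={a-a, f-b} | OUT={c+f, f-b}
  B8: | IN={c+f, f-b} | OUT={}

Merge at B6: IN[B6] = OUT[B5] = {a-a}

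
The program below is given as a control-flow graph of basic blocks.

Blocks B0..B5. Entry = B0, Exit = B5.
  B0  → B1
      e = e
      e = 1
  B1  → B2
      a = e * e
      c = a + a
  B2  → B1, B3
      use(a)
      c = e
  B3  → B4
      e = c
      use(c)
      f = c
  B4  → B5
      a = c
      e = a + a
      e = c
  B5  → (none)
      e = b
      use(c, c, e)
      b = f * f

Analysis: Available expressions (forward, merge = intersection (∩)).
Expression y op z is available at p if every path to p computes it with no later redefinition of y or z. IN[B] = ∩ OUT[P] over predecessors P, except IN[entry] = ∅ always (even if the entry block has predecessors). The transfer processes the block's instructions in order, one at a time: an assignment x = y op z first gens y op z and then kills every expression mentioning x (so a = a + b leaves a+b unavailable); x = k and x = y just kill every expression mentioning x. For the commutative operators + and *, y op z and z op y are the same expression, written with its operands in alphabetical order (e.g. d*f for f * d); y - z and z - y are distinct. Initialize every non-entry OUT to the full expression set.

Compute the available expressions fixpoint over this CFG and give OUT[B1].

Converged values:
  B0:   IN={}   OUT={}
  B1:   IN={}   OUT={a+a, e*e}
  B2:   IN={a+a, e*e}   OUT={a+a, e*e}
  B3:   IN={a+a, e*e}   OUT={a+a}
  B4:   IN={a+a}   OUT={a+a}
  B5:   IN={a+a}   OUT={a+a, f*f}

Merge at B1: IN[B1] = OUT[B0] ∩ OUT[B2] = {}
Applying B1's transfer function to that IN value gives OUT[B1] (row B1 above).

Answer: {a+a, e*e}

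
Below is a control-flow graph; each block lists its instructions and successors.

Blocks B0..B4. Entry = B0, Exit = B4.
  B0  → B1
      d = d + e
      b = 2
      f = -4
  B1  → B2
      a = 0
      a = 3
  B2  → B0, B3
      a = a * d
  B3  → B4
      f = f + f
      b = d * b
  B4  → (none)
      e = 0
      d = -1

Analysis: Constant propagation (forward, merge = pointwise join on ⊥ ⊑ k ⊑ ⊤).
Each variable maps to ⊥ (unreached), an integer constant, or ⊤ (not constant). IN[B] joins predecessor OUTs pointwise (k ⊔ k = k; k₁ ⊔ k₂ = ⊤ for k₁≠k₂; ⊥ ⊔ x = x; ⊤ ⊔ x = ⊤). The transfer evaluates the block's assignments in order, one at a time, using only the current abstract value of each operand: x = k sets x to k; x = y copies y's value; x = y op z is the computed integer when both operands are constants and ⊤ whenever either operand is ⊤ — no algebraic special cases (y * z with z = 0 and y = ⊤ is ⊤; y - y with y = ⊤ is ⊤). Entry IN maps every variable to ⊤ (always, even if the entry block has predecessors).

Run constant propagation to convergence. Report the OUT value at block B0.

Fixpoint table:
  B0:  IN=(all ⊤)  OUT={b:2, f:-4; rest ⊤}
  B1:  IN={b:2, f:-4; rest ⊤}  OUT={a:3, b:2, f:-4; rest ⊤}
  B2:  IN={a:3, b:2, f:-4; rest ⊤}  OUT={b:2, f:-4; rest ⊤}
  B3:  IN={b:2, f:-4; rest ⊤}  OUT={f:-8; rest ⊤}
  B4:  IN={f:-8; rest ⊤}  OUT={d:-1, e:0, f:-8; rest ⊤}

Merge at B0 (entry node, so the boundary value (all ⊤) is joined with the incoming edge(s)): IN[B0] = (all ⊤) ⊔ OUT[B2] = {a: ⊤, b: ⊤, c: ⊤, d: ⊤, e: ⊤, f: ⊤}
Applying B0's transfer function to that IN value gives OUT[B0] (row B0 above).

Answer: {a: ⊤, b: 2, c: ⊤, d: ⊤, e: ⊤, f: -4}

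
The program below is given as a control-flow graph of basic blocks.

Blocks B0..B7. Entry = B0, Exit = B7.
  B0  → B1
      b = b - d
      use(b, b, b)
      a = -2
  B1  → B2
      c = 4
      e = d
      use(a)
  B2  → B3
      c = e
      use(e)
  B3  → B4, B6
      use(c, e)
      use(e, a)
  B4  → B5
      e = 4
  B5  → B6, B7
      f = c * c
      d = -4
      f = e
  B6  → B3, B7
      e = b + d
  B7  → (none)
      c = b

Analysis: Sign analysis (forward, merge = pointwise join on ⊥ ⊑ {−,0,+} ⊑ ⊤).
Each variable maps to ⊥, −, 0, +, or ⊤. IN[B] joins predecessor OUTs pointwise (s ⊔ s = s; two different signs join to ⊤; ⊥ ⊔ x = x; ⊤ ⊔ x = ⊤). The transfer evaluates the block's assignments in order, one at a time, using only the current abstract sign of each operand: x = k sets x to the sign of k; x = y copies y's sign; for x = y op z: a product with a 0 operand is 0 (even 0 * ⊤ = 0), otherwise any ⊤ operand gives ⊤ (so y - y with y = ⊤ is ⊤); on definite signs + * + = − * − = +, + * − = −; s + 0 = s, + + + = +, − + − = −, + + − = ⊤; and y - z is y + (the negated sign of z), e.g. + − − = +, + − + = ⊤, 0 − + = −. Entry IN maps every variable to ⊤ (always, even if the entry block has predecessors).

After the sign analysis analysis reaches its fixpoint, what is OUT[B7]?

Answer: {a: -, b: ⊤, c: ⊤, d: ⊤, e: ⊤, f: ⊤}

Derivation:
Fixpoint table:
  B0:   IN=(all ⊤)   OUT={a:-; rest ⊤}
  B1:   IN={a:-; rest ⊤}   OUT={a:-, c:+; rest ⊤}
  B2:   IN={a:-, c:+; rest ⊤}   OUT={a:-; rest ⊤}
  B3:   IN={a:-; rest ⊤}   OUT={a:-; rest ⊤}
  B4:   IN={a:-; rest ⊤}   OUT={a:-, e:+; rest ⊤}
  B5:   IN={a:-, e:+; rest ⊤}   OUT={a:-, d:-, e:+, f:+; rest ⊤}
  B6:   IN={a:-; rest ⊤}   OUT={a:-; rest ⊤}
  B7:   IN={a:-; rest ⊤}   OUT={a:-; rest ⊤}

Merge at B7: IN[B7] = OUT[B5] ⊔ OUT[B6] = {a: -, b: ⊤, c: ⊤, d: ⊤, e: ⊤, f: ⊤}
Applying B7's transfer function to that IN value gives OUT[B7] (row B7 above).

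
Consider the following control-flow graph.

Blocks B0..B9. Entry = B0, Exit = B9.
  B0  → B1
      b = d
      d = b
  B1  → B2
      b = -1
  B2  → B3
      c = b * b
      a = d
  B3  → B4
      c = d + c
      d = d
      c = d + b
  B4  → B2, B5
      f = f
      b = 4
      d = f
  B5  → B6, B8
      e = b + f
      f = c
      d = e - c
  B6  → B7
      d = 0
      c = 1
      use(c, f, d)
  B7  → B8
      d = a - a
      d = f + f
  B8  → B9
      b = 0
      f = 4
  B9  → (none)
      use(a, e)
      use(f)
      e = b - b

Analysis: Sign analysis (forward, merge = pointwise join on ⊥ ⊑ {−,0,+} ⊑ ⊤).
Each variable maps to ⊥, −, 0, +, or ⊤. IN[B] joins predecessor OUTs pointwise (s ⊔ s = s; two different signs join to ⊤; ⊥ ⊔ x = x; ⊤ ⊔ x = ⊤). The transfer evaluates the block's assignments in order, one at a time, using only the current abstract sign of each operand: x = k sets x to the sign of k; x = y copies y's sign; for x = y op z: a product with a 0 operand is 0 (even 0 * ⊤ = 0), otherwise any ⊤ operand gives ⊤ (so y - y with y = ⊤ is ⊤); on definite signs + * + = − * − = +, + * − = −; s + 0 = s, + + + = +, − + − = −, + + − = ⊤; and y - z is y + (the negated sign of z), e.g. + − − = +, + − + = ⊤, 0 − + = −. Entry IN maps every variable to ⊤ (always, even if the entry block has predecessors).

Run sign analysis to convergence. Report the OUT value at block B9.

Fixpoint table:
  B0:  IN=(all ⊤)  OUT=(all ⊤)
  B1:  IN=(all ⊤)  OUT={b:-; rest ⊤}
  B2:  IN=(all ⊤)  OUT=(all ⊤)
  B3:  IN=(all ⊤)  OUT=(all ⊤)
  B4:  IN=(all ⊤)  OUT={b:+; rest ⊤}
  B5:  IN={b:+; rest ⊤}  OUT={b:+; rest ⊤}
  B6:  IN={b:+; rest ⊤}  OUT={b:+, c:+, d:0; rest ⊤}
  B7:  IN={b:+, c:+, d:0; rest ⊤}  OUT={b:+, c:+; rest ⊤}
  B8:  IN={b:+; rest ⊤}  OUT={b:0, f:+; rest ⊤}
  B9:  IN={b:0, f:+; rest ⊤}  OUT={b:0, e:0, f:+; rest ⊤}

Merge at B9: IN[B9] = OUT[B8] = {a: ⊤, b: 0, c: ⊤, d: ⊤, e: ⊤, f: +}
Applying B9's transfer function to that IN value gives OUT[B9] (row B9 above).

Answer: {a: ⊤, b: 0, c: ⊤, d: ⊤, e: 0, f: +}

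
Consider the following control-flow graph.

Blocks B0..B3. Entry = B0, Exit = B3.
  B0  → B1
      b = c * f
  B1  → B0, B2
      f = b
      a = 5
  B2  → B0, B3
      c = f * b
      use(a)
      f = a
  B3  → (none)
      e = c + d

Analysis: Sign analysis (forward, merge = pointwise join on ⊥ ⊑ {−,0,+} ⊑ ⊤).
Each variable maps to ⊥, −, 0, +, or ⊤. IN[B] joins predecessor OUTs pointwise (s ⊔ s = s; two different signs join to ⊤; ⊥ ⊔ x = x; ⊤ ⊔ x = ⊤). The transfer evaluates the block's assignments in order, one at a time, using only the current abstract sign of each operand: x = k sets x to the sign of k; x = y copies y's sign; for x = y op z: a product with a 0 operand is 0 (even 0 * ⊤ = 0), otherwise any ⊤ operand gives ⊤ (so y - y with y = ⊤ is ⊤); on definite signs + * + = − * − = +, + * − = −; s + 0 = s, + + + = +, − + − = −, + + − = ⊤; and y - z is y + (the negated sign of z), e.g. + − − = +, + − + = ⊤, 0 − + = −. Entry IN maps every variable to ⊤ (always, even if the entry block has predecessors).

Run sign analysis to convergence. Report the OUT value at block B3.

Answer: {a: +, b: ⊤, c: ⊤, d: ⊤, e: ⊤, f: +}

Derivation:
Fixpoint table:
  B0: | IN=(all ⊤) | OUT=(all ⊤)
  B1: | IN=(all ⊤) | OUT={a:+; rest ⊤}
  B2: | IN={a:+; rest ⊤} | OUT={a:+, f:+; rest ⊤}
  B3: | IN={a:+, f:+; rest ⊤} | OUT={a:+, f:+; rest ⊤}

Merge at B3: IN[B3] = OUT[B2] = {a: +, b: ⊤, c: ⊤, d: ⊤, e: ⊤, f: +}
Applying B3's transfer function to that IN value gives OUT[B3] (row B3 above).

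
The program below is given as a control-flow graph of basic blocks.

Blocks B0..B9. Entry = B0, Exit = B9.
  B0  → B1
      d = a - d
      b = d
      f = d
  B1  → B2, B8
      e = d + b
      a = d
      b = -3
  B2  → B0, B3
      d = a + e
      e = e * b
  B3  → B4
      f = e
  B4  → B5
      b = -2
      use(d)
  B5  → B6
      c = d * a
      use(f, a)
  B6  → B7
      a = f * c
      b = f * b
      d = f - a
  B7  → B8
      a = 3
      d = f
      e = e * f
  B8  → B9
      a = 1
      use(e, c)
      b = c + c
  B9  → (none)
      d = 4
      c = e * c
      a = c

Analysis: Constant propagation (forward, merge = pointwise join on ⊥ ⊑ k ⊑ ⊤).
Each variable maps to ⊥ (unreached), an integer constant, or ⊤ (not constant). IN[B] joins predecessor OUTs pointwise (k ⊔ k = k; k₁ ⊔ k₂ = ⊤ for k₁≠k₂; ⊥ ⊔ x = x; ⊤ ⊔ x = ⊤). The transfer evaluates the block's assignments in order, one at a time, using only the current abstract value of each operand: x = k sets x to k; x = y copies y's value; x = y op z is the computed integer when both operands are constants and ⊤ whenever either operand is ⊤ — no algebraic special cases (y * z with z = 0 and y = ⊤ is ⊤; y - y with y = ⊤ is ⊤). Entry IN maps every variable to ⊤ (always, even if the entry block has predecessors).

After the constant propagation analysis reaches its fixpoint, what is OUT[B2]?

Answer: {a: ⊤, b: -3, c: ⊤, d: ⊤, e: ⊤, f: ⊤}

Trace:
Per-block solution:
  B0: | IN=(all ⊤) | OUT=(all ⊤)
  B1: | IN=(all ⊤) | OUT={b:-3; rest ⊤}
  B2: | IN={b:-3; rest ⊤} | OUT={b:-3; rest ⊤}
  B3: | IN={b:-3; rest ⊤} | OUT={b:-3; rest ⊤}
  B4: | IN={b:-3; rest ⊤} | OUT={b:-2; rest ⊤}
  B5: | IN={b:-2; rest ⊤} | OUT={b:-2; rest ⊤}
  B6: | IN={b:-2; rest ⊤} | OUT=(all ⊤)
  B7: | IN=(all ⊤) | OUT={a:3; rest ⊤}
  B8: | IN=(all ⊤) | OUT={a:1; rest ⊤}
  B9: | IN={a:1; rest ⊤} | OUT={d:4; rest ⊤}

Merge at B2: IN[B2] = OUT[B1] = {a: ⊤, b: -3, c: ⊤, d: ⊤, e: ⊤, f: ⊤}
Applying B2's transfer function to that IN value gives OUT[B2] (row B2 above).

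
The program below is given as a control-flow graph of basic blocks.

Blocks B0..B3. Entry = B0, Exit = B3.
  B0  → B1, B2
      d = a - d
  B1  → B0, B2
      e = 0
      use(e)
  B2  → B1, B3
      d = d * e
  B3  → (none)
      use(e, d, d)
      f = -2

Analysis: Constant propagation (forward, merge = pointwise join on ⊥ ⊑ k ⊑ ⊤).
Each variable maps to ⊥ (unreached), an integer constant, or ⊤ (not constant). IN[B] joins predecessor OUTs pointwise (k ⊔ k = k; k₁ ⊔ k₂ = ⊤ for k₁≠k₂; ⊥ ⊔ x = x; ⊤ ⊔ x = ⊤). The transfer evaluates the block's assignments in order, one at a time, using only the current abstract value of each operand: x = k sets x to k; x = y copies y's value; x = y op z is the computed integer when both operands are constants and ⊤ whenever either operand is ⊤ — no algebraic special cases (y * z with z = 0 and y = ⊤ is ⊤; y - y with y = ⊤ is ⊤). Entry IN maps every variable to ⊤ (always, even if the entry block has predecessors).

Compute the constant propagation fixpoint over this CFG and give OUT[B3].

Answer: {a: ⊤, b: ⊤, c: ⊤, d: ⊤, e: ⊤, f: -2}

Derivation:
Fixpoint table:
  B0: | IN=(all ⊤) | OUT=(all ⊤)
  B1: | IN=(all ⊤) | OUT={e:0; rest ⊤}
  B2: | IN=(all ⊤) | OUT=(all ⊤)
  B3: | IN=(all ⊤) | OUT={f:-2; rest ⊤}

Merge at B3: IN[B3] = OUT[B2] = {a: ⊤, b: ⊤, c: ⊤, d: ⊤, e: ⊤, f: ⊤}
Applying B3's transfer function to that IN value gives OUT[B3] (row B3 above).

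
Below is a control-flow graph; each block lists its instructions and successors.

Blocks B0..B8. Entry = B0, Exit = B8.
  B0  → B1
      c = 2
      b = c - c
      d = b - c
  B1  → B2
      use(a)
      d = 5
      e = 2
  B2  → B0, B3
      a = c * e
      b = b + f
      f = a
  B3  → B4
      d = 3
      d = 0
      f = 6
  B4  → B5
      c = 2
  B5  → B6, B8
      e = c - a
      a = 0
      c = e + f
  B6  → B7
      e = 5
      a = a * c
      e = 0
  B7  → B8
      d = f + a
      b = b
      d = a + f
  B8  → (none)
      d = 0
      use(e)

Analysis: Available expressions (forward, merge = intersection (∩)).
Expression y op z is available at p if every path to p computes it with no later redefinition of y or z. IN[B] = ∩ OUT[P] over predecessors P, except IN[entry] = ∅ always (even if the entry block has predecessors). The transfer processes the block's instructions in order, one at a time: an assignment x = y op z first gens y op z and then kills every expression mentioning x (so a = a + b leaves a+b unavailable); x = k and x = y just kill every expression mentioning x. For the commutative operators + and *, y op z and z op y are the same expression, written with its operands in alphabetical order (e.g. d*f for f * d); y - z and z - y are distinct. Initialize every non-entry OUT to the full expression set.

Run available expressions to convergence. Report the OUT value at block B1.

Answer: {b-c, c-c}

Working:
Per-block solution:
  B0:  IN={}  OUT={b-c, c-c}
  B1:  IN={b-c, c-c}  OUT={b-c, c-c}
  B2:  IN={b-c, c-c}  OUT={c*e, c-c}
  B3:  IN={c*e, c-c}  OUT={c*e, c-c}
  B4:  IN={c*e, c-c}  OUT={}
  B5:  IN={}  OUT={e+f}
  B6:  IN={e+f}  OUT={}
  B7:  IN={}  OUT={a+f}
  B8:  IN={}  OUT={}

Merge at B1: IN[B1] = OUT[B0] = {b-c, c-c}
Applying B1's transfer function to that IN value gives OUT[B1] (row B1 above).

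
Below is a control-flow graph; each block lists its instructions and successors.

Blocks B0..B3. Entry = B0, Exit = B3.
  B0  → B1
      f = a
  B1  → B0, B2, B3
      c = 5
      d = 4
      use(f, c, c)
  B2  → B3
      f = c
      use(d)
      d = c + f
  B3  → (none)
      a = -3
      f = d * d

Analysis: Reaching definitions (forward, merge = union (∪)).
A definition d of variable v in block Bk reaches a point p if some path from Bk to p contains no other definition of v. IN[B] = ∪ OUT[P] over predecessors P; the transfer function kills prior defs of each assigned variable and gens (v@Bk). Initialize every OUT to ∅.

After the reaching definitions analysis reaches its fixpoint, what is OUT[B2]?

Converged values:
  B0: | IN={c@B1, d@B1, f@B0} | OUT={c@B1, d@B1, f@B0}
  B1: | IN={c@B1, d@B1, f@B0} | OUT={c@B1, d@B1, f@B0}
  B2: | IN={c@B1, d@B1, f@B0} | OUT={c@B1, d@B2, f@B2}
  B3: | IN={c@B1, d@B1, d@B2, f@B0, f@B2} | OUT={a@B3, c@B1, d@B1, d@B2, f@B3}

Merge at B2: IN[B2] = OUT[B1] = {c@B1, d@B1, f@B0}
Applying B2's transfer function to that IN value gives OUT[B2] (row B2 above).

Answer: {c@B1, d@B2, f@B2}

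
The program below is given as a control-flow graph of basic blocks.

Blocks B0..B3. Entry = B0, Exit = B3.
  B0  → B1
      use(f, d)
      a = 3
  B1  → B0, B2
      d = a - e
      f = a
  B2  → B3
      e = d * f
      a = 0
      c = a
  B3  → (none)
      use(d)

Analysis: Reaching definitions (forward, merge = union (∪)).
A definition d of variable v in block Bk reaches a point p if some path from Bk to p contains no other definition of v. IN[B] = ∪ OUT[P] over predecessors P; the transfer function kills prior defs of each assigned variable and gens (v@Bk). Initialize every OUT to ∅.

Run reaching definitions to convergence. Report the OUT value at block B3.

Per-block solution:
  B0: | IN={a@B0, d@B1, f@B1} | OUT={a@B0, d@B1, f@B1}
  B1: | IN={a@B0, d@B1, f@B1} | OUT={a@B0, d@B1, f@B1}
  B2: | IN={a@B0, d@B1, f@B1} | OUT={a@B2, c@B2, d@B1, e@B2, f@B1}
  B3: | IN={a@B2, c@B2, d@B1, e@B2, f@B1} | OUT={a@B2, c@B2, d@B1, e@B2, f@B1}

Merge at B3: IN[B3] = OUT[B2] = {a@B2, c@B2, d@B1, e@B2, f@B1}
Applying B3's transfer function to that IN value gives OUT[B3] (row B3 above).

Answer: {a@B2, c@B2, d@B1, e@B2, f@B1}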